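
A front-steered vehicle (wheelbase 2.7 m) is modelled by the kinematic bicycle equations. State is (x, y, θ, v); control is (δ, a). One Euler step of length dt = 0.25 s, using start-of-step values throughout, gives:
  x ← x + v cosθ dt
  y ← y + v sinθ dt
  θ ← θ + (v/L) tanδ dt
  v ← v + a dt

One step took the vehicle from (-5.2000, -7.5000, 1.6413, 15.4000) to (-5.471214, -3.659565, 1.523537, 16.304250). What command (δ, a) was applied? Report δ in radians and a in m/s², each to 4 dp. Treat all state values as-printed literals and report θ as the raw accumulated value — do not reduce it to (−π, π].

δ = -0.0824, a = 3.6170

a = (v'−v)/dt = (0.904250)/0.25 = 3.6170
Δθ = θ'−θ = -0.117763;  (v·dt/L) = 15.4000·0.25/2.7 = 1.425926
tan δ = Δθ·L/(v·dt) = -0.082587  →  δ = -0.0824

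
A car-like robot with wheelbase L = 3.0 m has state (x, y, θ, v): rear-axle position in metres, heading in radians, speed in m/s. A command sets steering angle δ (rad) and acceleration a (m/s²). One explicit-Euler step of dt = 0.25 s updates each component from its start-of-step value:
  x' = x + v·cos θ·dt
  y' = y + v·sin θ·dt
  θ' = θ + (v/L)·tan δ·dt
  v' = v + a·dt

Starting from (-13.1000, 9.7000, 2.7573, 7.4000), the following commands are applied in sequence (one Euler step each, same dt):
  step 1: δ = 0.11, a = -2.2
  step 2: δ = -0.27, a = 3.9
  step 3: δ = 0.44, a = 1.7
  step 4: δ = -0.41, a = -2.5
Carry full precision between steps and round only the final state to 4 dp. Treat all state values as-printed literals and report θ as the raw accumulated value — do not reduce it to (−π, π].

(-20.2168, 12.1625, 2.6756, 7.6250)

after step 1 (δ=0.11, a=-2.2): (-14.815068, 10.393571, 2.825408, 6.850000)
after step 2 (δ=-0.27, a=3.9): (-16.442677, 10.926060, 2.667425, 7.825000)
after step 3 (δ=0.44, a=1.7): (-18.183101, 11.819279, 2.974414, 8.250000)
after step 4 (δ=-0.41, a=-2.5): (-20.216846, 12.162482, 2.675605, 7.625000)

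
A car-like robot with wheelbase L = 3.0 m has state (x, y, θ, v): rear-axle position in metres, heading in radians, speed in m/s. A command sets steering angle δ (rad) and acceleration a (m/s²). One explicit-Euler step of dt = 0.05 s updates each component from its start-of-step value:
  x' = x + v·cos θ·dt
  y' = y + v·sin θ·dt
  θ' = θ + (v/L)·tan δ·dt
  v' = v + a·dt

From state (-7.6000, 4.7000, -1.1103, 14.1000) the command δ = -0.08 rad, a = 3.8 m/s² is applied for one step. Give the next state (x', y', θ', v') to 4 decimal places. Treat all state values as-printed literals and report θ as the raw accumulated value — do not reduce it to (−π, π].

(-7.2867, 4.0684, -1.1291, 14.2900)

x' = -7.6000 + 14.1000·cos(-1.1103)·0.05 = -7.2867
y' = 4.7000 + 14.1000·sin(-1.1103)·0.05 = 4.0684
θ' = -1.1103 + (14.1000/3.0)·tan(-0.08)·0.05 = -1.1291
v' = 14.1000 + 3.8000·0.05 = 14.2900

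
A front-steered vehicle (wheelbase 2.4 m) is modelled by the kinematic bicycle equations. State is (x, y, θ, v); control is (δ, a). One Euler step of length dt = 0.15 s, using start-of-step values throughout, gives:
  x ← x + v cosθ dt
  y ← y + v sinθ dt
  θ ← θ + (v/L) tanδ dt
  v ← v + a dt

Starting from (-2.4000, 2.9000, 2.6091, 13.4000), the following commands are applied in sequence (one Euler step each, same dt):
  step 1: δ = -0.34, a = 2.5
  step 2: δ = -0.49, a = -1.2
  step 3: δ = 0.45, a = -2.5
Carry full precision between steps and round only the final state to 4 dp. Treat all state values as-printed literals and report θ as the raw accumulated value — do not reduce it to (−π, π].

(-6.0972, 7.4017, 2.2641, 13.2200)

after step 1 (δ=-0.34, a=2.5): (-4.131704, 3.920442, 2.312845, 13.775000)
after step 2 (δ=-0.49, a=-1.2): (-5.528075, 5.443444, 1.853632, 13.595000)
after step 3 (δ=0.45, a=-2.5): (-6.097187, 7.401671, 2.264077, 13.220000)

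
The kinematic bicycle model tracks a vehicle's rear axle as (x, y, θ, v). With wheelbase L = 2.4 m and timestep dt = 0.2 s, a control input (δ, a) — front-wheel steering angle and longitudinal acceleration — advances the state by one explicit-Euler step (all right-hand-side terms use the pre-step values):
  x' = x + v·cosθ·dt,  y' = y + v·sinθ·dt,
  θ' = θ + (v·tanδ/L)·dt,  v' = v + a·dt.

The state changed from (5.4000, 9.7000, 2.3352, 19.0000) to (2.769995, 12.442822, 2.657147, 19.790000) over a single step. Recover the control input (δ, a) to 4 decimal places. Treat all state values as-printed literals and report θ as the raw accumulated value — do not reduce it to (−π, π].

δ = 0.2006, a = 3.9500

a = (v'−v)/dt = (0.790000)/0.2 = 3.9500
Δθ = θ'−θ = 0.321947;  (v·dt/L) = 19.0000·0.2/2.4 = 1.583333
tan δ = Δθ·L/(v·dt) = 0.203335  →  δ = 0.2006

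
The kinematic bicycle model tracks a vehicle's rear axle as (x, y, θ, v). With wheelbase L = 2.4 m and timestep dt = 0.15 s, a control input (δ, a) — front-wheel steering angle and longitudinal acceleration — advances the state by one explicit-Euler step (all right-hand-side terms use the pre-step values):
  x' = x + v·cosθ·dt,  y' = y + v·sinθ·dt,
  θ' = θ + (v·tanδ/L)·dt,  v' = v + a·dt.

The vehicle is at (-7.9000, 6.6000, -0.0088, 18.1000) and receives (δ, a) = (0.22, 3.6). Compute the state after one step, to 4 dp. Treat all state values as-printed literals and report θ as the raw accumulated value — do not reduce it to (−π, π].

x' = -7.9000 + 18.1000·cos(-0.0088)·0.15 = -5.1851
y' = 6.6000 + 18.1000·sin(-0.0088)·0.15 = 6.5761
θ' = -0.0088 + (18.1000/2.4)·tan(0.22)·0.15 = 0.2442
v' = 18.1000 + 3.6000·0.15 = 18.6400

(-5.1851, 6.5761, 0.2442, 18.6400)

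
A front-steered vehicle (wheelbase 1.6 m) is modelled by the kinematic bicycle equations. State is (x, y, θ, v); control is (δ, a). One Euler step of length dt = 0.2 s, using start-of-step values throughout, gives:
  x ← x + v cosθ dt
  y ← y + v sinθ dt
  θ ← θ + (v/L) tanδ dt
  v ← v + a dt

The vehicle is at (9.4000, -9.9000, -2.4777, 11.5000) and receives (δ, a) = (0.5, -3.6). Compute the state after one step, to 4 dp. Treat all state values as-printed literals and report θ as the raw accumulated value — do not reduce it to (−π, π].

(7.5885, -11.3172, -1.6924, 10.7800)

x' = 9.4000 + 11.5000·cos(-2.4777)·0.2 = 7.5885
y' = -9.9000 + 11.5000·sin(-2.4777)·0.2 = -11.3172
θ' = -2.4777 + (11.5000/1.6)·tan(0.5)·0.2 = -1.6924
v' = 11.5000 − 3.6000·0.2 = 10.7800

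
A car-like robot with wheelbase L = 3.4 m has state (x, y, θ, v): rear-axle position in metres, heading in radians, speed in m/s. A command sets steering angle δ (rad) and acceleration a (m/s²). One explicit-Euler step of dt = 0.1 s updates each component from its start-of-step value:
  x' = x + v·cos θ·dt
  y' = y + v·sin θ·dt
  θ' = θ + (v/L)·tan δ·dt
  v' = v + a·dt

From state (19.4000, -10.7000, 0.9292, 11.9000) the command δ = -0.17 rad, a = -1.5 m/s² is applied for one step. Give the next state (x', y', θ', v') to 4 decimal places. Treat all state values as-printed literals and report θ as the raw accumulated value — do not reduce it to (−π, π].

x' = 19.4000 + 11.9000·cos(0.9292)·0.1 = 20.1122
y' = -10.7000 + 11.9000·sin(0.9292)·0.1 = -9.7466
θ' = 0.9292 + (11.9000/3.4)·tan(-0.17)·0.1 = 0.8691
v' = 11.9000 − 1.5000·0.1 = 11.7500

(20.1122, -9.7466, 0.8691, 11.7500)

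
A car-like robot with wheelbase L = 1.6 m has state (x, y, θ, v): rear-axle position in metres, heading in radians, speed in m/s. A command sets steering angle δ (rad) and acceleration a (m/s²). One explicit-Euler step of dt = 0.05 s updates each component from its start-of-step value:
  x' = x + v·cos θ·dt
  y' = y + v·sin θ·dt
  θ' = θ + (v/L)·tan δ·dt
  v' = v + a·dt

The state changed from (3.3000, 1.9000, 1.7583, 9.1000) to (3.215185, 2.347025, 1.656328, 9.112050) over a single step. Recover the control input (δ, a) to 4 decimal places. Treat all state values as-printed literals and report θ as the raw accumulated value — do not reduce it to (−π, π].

δ = -0.3443, a = 0.2410

a = (v'−v)/dt = (0.012050)/0.05 = 0.2410
Δθ = θ'−θ = -0.101972;  (v·dt/L) = 9.1000·0.05/1.6 = 0.284375
tan δ = Δθ·L/(v·dt) = -0.358583  →  δ = -0.3443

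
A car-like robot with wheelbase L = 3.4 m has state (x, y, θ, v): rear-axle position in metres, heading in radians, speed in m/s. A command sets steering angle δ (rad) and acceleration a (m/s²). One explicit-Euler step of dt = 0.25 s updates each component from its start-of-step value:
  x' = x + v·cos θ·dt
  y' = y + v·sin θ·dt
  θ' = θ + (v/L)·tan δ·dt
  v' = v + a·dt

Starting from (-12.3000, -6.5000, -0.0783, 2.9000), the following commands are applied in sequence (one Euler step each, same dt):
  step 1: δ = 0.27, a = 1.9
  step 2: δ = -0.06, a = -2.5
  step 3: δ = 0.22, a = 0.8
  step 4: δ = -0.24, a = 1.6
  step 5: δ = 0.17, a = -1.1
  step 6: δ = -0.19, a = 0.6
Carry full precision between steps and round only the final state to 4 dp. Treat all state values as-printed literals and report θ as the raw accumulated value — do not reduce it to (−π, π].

(-7.7036, -6.6234, -0.0433, 3.2250)

after step 1 (δ=0.27, a=1.9): (-11.577221, -6.556710, -0.019285, 3.375000)
after step 2 (δ=-0.06, a=-2.5): (-10.733628, -6.572981, -0.034193, 2.750000)
after step 3 (δ=0.22, a=0.8): (-10.046530, -6.596484, 0.011024, 2.950000)
after step 4 (δ=-0.24, a=1.6): (-9.309075, -6.588354, -0.042058, 3.350000)
after step 5 (δ=0.17, a=-1.1): (-8.472315, -6.623567, 0.000225, 3.075000)
after step 6 (δ=-0.19, a=0.6): (-7.703566, -6.623393, -0.043259, 3.225000)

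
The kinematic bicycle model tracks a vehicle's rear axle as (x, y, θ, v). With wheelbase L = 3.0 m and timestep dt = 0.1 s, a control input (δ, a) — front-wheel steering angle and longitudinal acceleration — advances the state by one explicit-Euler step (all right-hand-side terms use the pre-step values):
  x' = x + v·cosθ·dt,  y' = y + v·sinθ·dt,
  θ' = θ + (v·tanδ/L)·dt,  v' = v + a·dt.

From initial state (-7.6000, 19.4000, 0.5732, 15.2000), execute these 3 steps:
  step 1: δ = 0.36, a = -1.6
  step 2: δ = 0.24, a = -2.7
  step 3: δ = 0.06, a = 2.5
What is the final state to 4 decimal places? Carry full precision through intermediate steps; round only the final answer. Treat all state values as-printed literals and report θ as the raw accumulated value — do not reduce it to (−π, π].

(-4.3033, 22.4093, 0.9162, 15.0200)

after step 1 (δ=0.36, a=-1.6): (-6.322942, 20.224332, 0.763911, 15.040000)
after step 2 (δ=0.24, a=-2.7): (-5.236849, 21.264725, 0.886595, 14.770000)
after step 3 (δ=0.06, a=2.5): (-4.303305, 22.409288, 0.916171, 15.020000)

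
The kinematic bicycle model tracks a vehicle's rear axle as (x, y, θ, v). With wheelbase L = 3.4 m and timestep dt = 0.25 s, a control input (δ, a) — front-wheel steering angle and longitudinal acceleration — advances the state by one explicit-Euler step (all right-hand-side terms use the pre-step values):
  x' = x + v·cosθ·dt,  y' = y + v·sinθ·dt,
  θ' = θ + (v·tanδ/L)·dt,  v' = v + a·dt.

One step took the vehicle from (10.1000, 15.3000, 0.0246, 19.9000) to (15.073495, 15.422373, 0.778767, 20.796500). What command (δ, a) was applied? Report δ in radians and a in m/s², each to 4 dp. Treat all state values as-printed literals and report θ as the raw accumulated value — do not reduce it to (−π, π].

δ = 0.4759, a = 3.5860

a = (v'−v)/dt = (0.896500)/0.25 = 3.5860
Δθ = θ'−θ = 0.754167;  (v·dt/L) = 19.9000·0.25/3.4 = 1.463235
tan δ = Δθ·L/(v·dt) = 0.515411  →  δ = 0.4759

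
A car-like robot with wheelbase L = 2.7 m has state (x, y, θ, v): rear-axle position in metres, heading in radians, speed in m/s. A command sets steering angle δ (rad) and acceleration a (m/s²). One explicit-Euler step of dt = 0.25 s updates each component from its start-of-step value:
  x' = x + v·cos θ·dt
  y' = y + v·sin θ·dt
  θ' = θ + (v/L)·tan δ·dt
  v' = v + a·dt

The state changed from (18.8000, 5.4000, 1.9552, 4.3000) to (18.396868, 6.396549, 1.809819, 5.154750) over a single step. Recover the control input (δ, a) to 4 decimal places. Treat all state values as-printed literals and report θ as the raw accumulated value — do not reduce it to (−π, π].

a = (v'−v)/dt = (0.854750)/0.25 = 3.4190
Δθ = θ'−θ = -0.145381;  (v·dt/L) = 4.3000·0.25/2.7 = 0.398148
tan δ = Δθ·L/(v·dt) = -0.365143  →  δ = -0.3501

δ = -0.3501, a = 3.4190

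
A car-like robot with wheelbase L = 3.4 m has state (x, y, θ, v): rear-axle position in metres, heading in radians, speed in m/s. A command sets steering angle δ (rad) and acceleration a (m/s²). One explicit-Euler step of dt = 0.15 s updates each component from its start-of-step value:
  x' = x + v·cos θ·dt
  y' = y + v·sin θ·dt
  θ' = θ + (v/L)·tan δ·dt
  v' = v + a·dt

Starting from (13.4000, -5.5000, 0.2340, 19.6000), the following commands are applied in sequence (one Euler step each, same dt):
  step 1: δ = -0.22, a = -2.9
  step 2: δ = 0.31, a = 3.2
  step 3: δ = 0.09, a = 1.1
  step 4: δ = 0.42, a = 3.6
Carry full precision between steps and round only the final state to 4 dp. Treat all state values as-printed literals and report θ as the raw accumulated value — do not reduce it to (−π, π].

(24.6859, -2.6696, 0.7800, 20.3500)

after step 1 (δ=-0.22, a=-2.9): (16.259875, -4.818301, 0.040635, 19.165000)
after step 2 (δ=0.31, a=3.2): (19.132252, -4.701518, 0.311477, 19.645000)
after step 3 (δ=0.09, a=1.1): (21.937211, -3.798444, 0.389690, 19.810000)
after step 4 (δ=0.42, a=3.6): (24.685928, -2.669566, 0.779981, 20.350000)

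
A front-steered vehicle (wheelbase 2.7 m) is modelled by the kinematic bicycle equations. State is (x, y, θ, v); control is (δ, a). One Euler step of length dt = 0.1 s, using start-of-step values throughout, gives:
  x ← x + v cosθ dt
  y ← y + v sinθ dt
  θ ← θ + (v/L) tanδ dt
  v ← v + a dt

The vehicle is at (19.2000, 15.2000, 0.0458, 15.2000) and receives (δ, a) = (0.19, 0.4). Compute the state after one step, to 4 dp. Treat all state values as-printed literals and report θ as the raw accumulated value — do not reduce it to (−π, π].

x' = 19.2000 + 15.2000·cos(0.0458)·0.1 = 20.7184
y' = 15.2000 + 15.2000·sin(0.0458)·0.1 = 15.2696
θ' = 0.0458 + (15.2000/2.7)·tan(0.19)·0.1 = 0.1541
v' = 15.2000 + 0.4000·0.1 = 15.2400

(20.7184, 15.2696, 0.1541, 15.2400)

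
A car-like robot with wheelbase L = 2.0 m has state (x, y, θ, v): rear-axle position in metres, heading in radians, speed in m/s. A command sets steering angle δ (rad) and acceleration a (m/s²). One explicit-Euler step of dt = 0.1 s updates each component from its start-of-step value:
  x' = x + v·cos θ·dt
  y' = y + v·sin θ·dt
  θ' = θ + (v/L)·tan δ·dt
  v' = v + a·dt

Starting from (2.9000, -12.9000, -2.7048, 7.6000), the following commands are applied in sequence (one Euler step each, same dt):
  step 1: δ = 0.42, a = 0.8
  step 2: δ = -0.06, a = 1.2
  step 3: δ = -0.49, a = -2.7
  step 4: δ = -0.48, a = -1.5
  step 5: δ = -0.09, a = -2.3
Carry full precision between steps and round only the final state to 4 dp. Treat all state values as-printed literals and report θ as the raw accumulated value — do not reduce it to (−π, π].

(-0.4974, -14.4967, -2.9955, 7.1500)

after step 1 (δ=0.42, a=0.8): (2.211354, -13.221507, -2.535102, 7.680000)
after step 2 (δ=-0.06, a=1.2): (1.580324, -13.659257, -2.558170, 7.800000)
after step 3 (δ=-0.49, a=-2.7): (0.929350, -14.088946, -2.766191, 7.530000)
after step 4 (δ=-0.48, a=-1.5): (0.228788, -14.365030, -2.962201, 7.380000)
after step 5 (δ=-0.09, a=-2.3): (-0.497369, -14.496712, -2.995501, 7.150000)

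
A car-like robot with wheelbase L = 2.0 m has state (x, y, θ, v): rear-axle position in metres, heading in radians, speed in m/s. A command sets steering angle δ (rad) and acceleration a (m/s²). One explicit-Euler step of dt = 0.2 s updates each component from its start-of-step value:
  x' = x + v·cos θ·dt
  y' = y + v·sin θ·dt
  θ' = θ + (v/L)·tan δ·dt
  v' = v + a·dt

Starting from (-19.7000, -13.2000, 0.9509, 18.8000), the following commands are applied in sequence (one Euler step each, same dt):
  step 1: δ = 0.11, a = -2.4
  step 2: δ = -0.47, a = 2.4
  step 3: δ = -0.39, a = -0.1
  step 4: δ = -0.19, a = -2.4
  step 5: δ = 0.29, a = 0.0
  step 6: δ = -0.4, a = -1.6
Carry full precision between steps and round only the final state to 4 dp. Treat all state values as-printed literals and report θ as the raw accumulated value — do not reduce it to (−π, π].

after step 1 (δ=0.11, a=-2.4): (-17.515625, -10.139591, 1.158538, 18.320000)
after step 2 (δ=-0.47, a=2.4): (-16.047536, -6.782566, 0.227945, 18.800000)
after step 3 (δ=-0.39, a=-0.1): (-12.384796, -5.932897, -0.544839, 18.780000)
after step 4 (δ=-0.19, a=-2.4): (-9.172624, -7.879557, -0.906015, 18.300000)
after step 5 (δ=0.29, a=0.0): (-6.914818, -10.760167, -0.359920, 18.300000)
after step 6 (δ=-0.4, a=-1.6): (-3.489332, -12.049216, -1.133631, 17.980000)

(-3.4893, -12.0492, -1.1336, 17.9800)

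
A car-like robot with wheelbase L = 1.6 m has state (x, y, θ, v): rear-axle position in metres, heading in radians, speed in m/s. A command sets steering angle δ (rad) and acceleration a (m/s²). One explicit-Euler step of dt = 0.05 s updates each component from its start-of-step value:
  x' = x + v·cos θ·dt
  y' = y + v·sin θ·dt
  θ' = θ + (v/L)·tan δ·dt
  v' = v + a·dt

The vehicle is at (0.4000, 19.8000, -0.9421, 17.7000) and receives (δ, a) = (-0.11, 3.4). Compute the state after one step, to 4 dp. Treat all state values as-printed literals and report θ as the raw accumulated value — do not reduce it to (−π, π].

x' = 0.4000 + 17.7000·cos(-0.9421)·0.05 = 0.9205
y' = 19.8000 + 17.7000·sin(-0.9421)·0.05 = 19.0842
θ' = -0.9421 + (17.7000/1.6)·tan(-0.11)·0.05 = -1.0032
v' = 17.7000 + 3.4000·0.05 = 17.8700

(0.9205, 19.0842, -1.0032, 17.8700)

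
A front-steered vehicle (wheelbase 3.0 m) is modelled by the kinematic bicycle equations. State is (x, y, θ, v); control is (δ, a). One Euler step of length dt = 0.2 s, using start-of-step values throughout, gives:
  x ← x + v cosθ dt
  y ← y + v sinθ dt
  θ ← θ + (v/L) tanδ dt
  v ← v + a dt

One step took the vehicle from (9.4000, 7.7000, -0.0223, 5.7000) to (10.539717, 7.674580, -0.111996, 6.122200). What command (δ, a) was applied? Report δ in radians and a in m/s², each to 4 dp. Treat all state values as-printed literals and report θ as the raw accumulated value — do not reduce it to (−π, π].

a = (v'−v)/dt = (0.422200)/0.2 = 2.1110
Δθ = θ'−θ = -0.089696;  (v·dt/L) = 5.7000·0.2/3.0 = 0.380000
tan δ = Δθ·L/(v·dt) = -0.236042  →  δ = -0.2318

δ = -0.2318, a = 2.1110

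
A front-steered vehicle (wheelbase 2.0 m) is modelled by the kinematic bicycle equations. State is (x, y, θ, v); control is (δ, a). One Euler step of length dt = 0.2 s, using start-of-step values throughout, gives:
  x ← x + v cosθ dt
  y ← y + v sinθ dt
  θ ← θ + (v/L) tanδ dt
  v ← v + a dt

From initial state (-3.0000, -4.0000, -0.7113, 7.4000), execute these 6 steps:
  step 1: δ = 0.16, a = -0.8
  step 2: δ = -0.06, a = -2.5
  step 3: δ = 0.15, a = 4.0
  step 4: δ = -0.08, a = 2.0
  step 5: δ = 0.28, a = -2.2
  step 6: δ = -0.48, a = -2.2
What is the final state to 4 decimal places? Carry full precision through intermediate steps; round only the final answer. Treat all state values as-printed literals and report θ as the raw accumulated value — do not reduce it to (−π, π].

(4.4231, -8.7660, -0.7561, 7.0600)

after step 1 (δ=0.16, a=-0.8): (-1.878879, -4.966172, -0.591879, 7.240000)
after step 2 (δ=-0.06, a=-2.5): (-0.677193, -5.774043, -0.635371, 6.740000)
after step 3 (δ=0.15, a=4.0): (0.407746, -6.574049, -0.533506, 7.540000)
after step 4 (δ=-0.08, a=2.0): (1.706178, -7.340951, -0.593955, 7.940000)
after step 5 (δ=0.28, a=-2.2): (3.022207, -8.229664, -0.365637, 7.500000)
after step 6 (δ=-0.48, a=-2.2): (4.423051, -8.765981, -0.756095, 7.060000)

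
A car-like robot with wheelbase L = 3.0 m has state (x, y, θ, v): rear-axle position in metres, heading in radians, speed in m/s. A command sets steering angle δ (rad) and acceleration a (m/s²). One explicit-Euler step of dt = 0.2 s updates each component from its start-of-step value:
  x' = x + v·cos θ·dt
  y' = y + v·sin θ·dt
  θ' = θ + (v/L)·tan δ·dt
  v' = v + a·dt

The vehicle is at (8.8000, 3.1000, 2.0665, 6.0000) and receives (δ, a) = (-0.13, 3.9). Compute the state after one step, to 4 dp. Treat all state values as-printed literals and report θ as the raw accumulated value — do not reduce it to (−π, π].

(8.2292, 4.1556, 2.0142, 6.7800)

x' = 8.8000 + 6.0000·cos(2.0665)·0.2 = 8.2292
y' = 3.1000 + 6.0000·sin(2.0665)·0.2 = 4.1556
θ' = 2.0665 + (6.0000/3.0)·tan(-0.13)·0.2 = 2.0142
v' = 6.0000 + 3.9000·0.2 = 6.7800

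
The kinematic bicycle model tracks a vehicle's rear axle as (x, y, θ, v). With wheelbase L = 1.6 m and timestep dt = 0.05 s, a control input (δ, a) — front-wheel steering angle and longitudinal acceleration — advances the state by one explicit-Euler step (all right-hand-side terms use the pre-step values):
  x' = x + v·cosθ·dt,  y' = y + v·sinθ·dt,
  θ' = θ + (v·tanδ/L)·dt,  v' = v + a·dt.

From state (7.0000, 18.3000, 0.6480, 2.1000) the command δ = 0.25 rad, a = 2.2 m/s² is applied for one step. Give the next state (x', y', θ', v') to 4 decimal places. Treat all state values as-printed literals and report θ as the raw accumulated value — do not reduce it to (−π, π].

x' = 7.0000 + 2.1000·cos(0.6480)·0.05 = 7.0837
y' = 18.3000 + 2.1000·sin(0.6480)·0.05 = 18.3634
θ' = 0.6480 + (2.1000/1.6)·tan(0.25)·0.05 = 0.6648
v' = 2.1000 + 2.2000·0.05 = 2.2100

(7.0837, 18.3634, 0.6648, 2.2100)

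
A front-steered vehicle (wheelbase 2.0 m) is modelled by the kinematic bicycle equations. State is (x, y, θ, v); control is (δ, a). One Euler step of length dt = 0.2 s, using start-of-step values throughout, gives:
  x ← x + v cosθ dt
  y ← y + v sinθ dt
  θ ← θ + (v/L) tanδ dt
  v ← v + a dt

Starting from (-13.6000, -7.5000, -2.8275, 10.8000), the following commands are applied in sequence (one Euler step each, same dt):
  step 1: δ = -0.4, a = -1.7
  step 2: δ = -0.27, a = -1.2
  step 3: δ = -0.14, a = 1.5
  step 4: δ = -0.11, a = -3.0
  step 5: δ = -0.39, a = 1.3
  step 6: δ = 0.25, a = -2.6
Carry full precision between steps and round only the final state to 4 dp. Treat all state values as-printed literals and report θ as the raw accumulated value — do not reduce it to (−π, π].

after step 1 (δ=-0.4, a=-1.7): (-15.654327, -8.167340, -3.284117, 10.460000)
after step 2 (δ=-0.27, a=-1.2): (-17.725115, -7.870188, -3.573606, 10.220000)
after step 3 (δ=-0.14, a=1.5): (-19.581322, -7.014366, -3.717628, 10.520000)
after step 4 (δ=-0.11, a=-3.0): (-21.345797, -5.868310, -3.833817, 9.920000)
after step 5 (δ=-0.39, a=1.3): (-22.873136, -4.602020, -4.241583, 10.180000)
after step 6 (δ=0.25, a=-2.6): (-23.796675, -2.787531, -3.981645, 9.660000)

(-23.7967, -2.7875, -3.9816, 9.6600)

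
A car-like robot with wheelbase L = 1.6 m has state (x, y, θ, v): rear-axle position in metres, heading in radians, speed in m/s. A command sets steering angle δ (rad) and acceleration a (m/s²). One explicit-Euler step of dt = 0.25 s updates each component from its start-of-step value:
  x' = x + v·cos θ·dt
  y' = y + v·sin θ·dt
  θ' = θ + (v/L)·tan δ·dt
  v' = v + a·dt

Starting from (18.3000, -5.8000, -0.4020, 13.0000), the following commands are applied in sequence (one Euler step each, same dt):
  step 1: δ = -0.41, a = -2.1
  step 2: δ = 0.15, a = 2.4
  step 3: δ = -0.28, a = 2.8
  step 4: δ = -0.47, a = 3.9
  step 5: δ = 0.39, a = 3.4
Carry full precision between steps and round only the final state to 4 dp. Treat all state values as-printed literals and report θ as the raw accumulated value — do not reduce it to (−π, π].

after step 1 (δ=-0.41, a=-2.1): (21.290911, -7.071594, -1.284845, 12.475000)
after step 2 (δ=0.15, a=2.4): (22.170619, -10.063703, -0.990249, 13.075000)
after step 3 (δ=-0.28, a=2.8): (23.963468, -12.796909, -1.577714, 13.775000)
after step 4 (δ=-0.47, a=3.9): (23.939647, -16.240577, -2.671031, 14.750000)
after step 5 (δ=0.39, a=3.4): (20.652928, -17.912442, -1.723678, 15.600000)

(20.6529, -17.9124, -1.7237, 15.6000)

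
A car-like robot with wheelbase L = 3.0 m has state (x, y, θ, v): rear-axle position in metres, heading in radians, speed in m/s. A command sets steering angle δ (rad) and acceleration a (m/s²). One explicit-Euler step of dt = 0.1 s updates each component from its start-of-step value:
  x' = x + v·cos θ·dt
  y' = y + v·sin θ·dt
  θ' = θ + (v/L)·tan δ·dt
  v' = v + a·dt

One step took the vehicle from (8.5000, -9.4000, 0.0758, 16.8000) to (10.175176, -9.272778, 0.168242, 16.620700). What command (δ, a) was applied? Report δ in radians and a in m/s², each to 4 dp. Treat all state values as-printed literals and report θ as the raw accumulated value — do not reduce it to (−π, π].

a = (v'−v)/dt = (-0.179300)/0.1 = -1.7930
Δθ = θ'−θ = 0.092442;  (v·dt/L) = 16.8000·0.1/3.0 = 0.560000
tan δ = Δθ·L/(v·dt) = 0.165075  →  δ = 0.1636

δ = 0.1636, a = -1.7930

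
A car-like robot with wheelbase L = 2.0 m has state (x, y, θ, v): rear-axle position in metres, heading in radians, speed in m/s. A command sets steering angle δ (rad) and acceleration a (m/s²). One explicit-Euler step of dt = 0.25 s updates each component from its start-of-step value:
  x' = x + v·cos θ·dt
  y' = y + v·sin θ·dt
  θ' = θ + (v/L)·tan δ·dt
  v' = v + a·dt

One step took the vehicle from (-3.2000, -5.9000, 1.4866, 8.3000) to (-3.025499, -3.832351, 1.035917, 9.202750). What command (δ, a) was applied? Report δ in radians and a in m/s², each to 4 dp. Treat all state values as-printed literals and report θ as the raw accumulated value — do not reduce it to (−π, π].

δ = -0.4098, a = 3.6110

a = (v'−v)/dt = (0.902750)/0.25 = 3.6110
Δθ = θ'−θ = -0.450683;  (v·dt/L) = 8.3000·0.25/2.0 = 1.037500
tan δ = Δθ·L/(v·dt) = -0.434393  →  δ = -0.4098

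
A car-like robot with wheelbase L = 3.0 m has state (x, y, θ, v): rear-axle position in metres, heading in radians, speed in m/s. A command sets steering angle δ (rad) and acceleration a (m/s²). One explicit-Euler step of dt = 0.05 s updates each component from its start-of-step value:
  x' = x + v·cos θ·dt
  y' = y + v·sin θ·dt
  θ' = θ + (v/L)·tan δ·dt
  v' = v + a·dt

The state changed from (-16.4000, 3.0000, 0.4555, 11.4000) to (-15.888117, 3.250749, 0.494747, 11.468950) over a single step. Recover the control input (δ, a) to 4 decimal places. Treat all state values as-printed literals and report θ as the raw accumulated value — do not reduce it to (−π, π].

a = (v'−v)/dt = (0.068950)/0.05 = 1.3790
Δθ = θ'−θ = 0.039247;  (v·dt/L) = 11.4000·0.05/3.0 = 0.190000
tan δ = Δθ·L/(v·dt) = 0.206563  →  δ = 0.2037

δ = 0.2037, a = 1.3790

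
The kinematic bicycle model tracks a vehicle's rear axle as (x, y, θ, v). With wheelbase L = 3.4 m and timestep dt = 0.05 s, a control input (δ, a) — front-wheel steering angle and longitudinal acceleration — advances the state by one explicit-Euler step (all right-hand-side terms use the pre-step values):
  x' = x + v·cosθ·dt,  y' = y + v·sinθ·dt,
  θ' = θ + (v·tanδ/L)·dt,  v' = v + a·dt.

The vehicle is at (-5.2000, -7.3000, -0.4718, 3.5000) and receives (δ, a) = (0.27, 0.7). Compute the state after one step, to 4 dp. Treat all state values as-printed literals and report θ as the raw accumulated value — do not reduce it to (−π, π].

x' = -5.2000 + 3.5000·cos(-0.4718)·0.05 = -5.0441
y' = -7.3000 + 3.5000·sin(-0.4718)·0.05 = -7.3795
θ' = -0.4718 + (3.5000/3.4)·tan(0.27)·0.05 = -0.4576
v' = 3.5000 + 0.7000·0.05 = 3.5350

(-5.0441, -7.3795, -0.4576, 3.5350)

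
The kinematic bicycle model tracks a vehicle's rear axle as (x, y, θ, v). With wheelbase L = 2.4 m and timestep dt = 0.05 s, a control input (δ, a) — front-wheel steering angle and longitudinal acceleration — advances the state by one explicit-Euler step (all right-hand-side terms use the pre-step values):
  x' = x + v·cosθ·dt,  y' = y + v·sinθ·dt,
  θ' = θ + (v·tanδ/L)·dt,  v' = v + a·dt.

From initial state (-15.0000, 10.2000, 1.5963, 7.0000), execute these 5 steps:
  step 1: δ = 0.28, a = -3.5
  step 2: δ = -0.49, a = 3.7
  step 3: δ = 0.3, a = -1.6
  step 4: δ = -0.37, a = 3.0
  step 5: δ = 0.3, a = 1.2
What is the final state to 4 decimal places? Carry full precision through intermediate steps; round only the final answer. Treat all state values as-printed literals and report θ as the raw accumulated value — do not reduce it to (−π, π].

after step 1 (δ=0.28, a=-3.5): (-15.008925, 10.549886, 1.638235, 6.825000)
after step 2 (δ=-0.49, a=3.7): (-15.031921, 10.890360, 1.562394, 7.010000)
after step 3 (δ=0.3, a=-1.6): (-15.028976, 11.240848, 1.607570, 6.930000)
after step 4 (δ=-0.37, a=3.0): (-15.041715, 11.587114, 1.551572, 7.080000)
after step 5 (δ=0.3, a=1.2): (-15.034911, 11.941048, 1.597199, 7.140000)

(-15.0349, 11.9410, 1.5972, 7.1400)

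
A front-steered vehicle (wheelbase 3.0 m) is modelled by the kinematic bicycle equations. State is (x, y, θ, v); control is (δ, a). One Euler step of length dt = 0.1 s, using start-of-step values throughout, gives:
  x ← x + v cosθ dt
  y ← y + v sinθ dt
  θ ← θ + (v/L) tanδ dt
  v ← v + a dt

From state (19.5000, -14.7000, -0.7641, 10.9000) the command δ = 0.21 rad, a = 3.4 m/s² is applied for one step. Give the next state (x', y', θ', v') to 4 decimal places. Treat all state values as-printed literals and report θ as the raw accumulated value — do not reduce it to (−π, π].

(20.2870, -15.4542, -0.6867, 11.2400)

x' = 19.5000 + 10.9000·cos(-0.7641)·0.1 = 20.2870
y' = -14.7000 + 10.9000·sin(-0.7641)·0.1 = -15.4542
θ' = -0.7641 + (10.9000/3.0)·tan(0.21)·0.1 = -0.6867
v' = 10.9000 + 3.4000·0.1 = 11.2400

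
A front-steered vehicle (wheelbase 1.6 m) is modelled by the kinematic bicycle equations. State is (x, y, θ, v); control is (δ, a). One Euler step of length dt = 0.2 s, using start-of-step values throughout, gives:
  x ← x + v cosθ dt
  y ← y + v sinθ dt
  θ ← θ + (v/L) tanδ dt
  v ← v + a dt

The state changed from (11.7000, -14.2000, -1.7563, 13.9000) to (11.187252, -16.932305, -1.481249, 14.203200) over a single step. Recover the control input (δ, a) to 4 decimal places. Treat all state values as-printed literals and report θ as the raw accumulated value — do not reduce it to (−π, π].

δ = 0.1570, a = 1.5160

a = (v'−v)/dt = (0.303200)/0.2 = 1.5160
Δθ = θ'−θ = 0.275051;  (v·dt/L) = 13.9000·0.2/1.6 = 1.737500
tan δ = Δθ·L/(v·dt) = 0.158303  →  δ = 0.1570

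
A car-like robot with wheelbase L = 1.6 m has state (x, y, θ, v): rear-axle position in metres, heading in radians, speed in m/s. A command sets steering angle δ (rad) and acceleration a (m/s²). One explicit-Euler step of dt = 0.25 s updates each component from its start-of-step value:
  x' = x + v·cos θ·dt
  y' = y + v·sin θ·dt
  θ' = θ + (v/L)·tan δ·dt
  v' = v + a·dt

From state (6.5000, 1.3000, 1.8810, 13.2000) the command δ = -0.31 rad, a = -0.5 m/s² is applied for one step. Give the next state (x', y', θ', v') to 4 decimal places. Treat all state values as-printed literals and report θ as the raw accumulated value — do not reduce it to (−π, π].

(5.4927, 4.4425, 1.2203, 13.0750)

x' = 6.5000 + 13.2000·cos(1.8810)·0.25 = 5.4927
y' = 1.3000 + 13.2000·sin(1.8810)·0.25 = 4.4425
θ' = 1.8810 + (13.2000/1.6)·tan(-0.31)·0.25 = 1.2203
v' = 13.2000 − 0.5000·0.25 = 13.0750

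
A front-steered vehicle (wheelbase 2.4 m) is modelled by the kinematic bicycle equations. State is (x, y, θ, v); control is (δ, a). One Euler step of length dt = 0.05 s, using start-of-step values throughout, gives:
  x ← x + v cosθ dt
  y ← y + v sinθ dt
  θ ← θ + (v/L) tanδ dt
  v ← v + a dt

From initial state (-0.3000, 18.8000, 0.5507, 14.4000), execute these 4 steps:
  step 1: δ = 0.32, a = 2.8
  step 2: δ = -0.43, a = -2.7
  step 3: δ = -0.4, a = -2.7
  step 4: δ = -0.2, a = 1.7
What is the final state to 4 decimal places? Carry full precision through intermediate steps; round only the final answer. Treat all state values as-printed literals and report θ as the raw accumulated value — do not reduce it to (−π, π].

(2.1819, 20.2367, 0.3240, 14.3550)

after step 1 (δ=0.32, a=2.8): (0.313554, 19.176764, 0.650117, 14.540000)
after step 2 (δ=-0.43, a=-2.7): (0.892256, 19.616803, 0.511193, 14.405000)
after step 3 (δ=-0.4, a=-2.7): (1.520430, 19.969162, 0.384311, 14.270000)
after step 4 (δ=-0.2, a=1.7): (2.181885, 20.236667, 0.324047, 14.355000)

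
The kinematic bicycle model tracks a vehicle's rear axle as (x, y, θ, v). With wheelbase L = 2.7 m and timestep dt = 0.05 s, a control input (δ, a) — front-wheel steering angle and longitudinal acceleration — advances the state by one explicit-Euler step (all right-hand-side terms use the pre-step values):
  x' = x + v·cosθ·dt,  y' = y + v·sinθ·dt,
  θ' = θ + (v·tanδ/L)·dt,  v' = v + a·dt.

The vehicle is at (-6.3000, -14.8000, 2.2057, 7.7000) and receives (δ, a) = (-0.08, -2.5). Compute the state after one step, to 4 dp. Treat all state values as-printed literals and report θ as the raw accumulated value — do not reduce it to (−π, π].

(-6.5283, -14.4900, 2.1943, 7.5750)

x' = -6.3000 + 7.7000·cos(2.2057)·0.05 = -6.5283
y' = -14.8000 + 7.7000·sin(2.2057)·0.05 = -14.4900
θ' = 2.2057 + (7.7000/2.7)·tan(-0.08)·0.05 = 2.1943
v' = 7.7000 − 2.5000·0.05 = 7.5750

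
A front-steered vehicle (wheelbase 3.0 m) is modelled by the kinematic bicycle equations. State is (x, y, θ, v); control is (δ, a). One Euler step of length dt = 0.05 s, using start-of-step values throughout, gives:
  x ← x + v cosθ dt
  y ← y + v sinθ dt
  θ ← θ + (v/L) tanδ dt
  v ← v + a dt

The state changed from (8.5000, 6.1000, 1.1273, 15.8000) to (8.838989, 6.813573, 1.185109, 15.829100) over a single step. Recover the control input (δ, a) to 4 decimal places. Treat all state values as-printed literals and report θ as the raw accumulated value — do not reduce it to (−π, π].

δ = 0.2161, a = 0.5820

a = (v'−v)/dt = (0.029100)/0.05 = 0.5820
Δθ = θ'−θ = 0.057809;  (v·dt/L) = 15.8000·0.05/3.0 = 0.263333
tan δ = Δθ·L/(v·dt) = 0.219528  →  δ = 0.2161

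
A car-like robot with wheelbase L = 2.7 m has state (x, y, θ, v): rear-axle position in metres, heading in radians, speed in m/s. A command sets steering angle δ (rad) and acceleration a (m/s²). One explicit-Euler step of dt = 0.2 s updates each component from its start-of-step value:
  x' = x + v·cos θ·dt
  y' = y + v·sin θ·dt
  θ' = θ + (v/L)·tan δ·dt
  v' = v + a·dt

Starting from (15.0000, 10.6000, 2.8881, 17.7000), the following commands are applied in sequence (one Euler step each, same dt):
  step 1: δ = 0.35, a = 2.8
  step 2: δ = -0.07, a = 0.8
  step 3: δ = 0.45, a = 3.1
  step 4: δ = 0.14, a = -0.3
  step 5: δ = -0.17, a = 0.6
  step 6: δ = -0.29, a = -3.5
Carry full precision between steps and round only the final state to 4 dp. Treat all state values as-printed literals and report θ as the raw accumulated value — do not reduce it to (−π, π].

(-3.2137, 1.7263, 3.4662, 18.4000)

after step 1 (δ=0.35, a=2.8): (11.573130, 11.487784, 3.366693, 18.260000)
after step 2 (δ=-0.07, a=0.8): (8.013263, 10.672643, 3.271856, 18.420000)
after step 3 (δ=0.45, a=3.1): (4.360476, 10.194107, 3.930958, 19.040000)
after step 4 (δ=0.14, a=-0.3): (1.678517, 7.490783, 4.129710, 18.980000)
after step 5 (δ=-0.17, a=0.6): (-0.410279, 4.321154, 3.888374, 19.100000)
after step 6 (δ=-0.29, a=-3.5): (-3.213698, 1.726305, 3.466175, 18.400000)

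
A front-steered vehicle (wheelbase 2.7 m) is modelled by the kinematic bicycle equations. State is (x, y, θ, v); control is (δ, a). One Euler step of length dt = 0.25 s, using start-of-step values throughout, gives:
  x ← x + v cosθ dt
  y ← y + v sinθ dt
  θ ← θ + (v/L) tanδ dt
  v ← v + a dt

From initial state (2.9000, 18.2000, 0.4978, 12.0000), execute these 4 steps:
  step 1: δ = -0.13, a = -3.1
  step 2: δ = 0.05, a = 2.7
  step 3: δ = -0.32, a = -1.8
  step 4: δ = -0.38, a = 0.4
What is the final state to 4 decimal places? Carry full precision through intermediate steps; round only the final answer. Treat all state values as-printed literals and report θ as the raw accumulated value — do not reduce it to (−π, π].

after step 1 (δ=-0.13, a=-3.1): (5.535906, 19.632481, 0.352536, 11.225000)
after step 2 (δ=0.05, a=2.7): (8.169571, 20.601421, 0.404547, 11.900000)
after step 3 (δ=-0.32, a=-1.8): (10.904431, 21.772389, 0.039405, 11.450000)
after step 4 (δ=-0.38, a=0.4): (13.764709, 21.885157, -0.384046, 11.550000)

(13.7647, 21.8852, -0.3840, 11.5500)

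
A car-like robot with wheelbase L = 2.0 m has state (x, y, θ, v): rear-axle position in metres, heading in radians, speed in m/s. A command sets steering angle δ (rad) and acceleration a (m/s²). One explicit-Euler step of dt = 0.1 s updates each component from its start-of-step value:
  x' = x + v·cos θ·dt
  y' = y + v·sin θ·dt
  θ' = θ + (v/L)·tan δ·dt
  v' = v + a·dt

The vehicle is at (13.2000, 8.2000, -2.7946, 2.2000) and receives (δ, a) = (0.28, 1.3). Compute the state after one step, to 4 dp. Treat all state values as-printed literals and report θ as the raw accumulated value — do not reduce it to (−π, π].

(12.9931, 8.1252, -2.7630, 2.3300)

x' = 13.2000 + 2.2000·cos(-2.7946)·0.1 = 12.9931
y' = 8.2000 + 2.2000·sin(-2.7946)·0.1 = 8.1252
θ' = -2.7946 + (2.2000/2.0)·tan(0.28)·0.1 = -2.7630
v' = 2.2000 + 1.3000·0.1 = 2.3300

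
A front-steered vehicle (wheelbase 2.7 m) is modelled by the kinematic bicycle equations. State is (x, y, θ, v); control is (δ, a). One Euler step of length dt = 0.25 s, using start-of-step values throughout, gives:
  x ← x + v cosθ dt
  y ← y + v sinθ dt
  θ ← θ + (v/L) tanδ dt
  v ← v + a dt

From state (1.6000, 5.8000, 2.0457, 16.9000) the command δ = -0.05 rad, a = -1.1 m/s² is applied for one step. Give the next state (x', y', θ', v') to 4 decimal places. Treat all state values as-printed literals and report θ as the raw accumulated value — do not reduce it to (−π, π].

x' = 1.6000 + 16.9000·cos(2.0457)·0.25 = -0.3319
y' = 5.8000 + 16.9000·sin(2.0457)·0.25 = 9.5574
θ' = 2.0457 + (16.9000/2.7)·tan(-0.05)·0.25 = 1.9674
v' = 16.9000 − 1.1000·0.25 = 16.6250

(-0.3319, 9.5574, 1.9674, 16.6250)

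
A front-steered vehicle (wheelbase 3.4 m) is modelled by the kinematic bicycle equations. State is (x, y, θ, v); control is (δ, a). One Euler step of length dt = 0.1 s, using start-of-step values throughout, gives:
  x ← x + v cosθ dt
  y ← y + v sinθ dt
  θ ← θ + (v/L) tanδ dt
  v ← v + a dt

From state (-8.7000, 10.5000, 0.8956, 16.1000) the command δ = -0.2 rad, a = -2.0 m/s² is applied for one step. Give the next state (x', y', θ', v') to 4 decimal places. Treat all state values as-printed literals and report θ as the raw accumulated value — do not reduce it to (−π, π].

x' = -8.7000 + 16.1000·cos(0.8956)·0.1 = -7.6937
y' = 10.5000 + 16.1000·sin(0.8956)·0.1 = 11.7567
θ' = 0.8956 + (16.1000/3.4)·tan(-0.2)·0.1 = 0.7996
v' = 16.1000 − 2.0000·0.1 = 15.9000

(-7.6937, 11.7567, 0.7996, 15.9000)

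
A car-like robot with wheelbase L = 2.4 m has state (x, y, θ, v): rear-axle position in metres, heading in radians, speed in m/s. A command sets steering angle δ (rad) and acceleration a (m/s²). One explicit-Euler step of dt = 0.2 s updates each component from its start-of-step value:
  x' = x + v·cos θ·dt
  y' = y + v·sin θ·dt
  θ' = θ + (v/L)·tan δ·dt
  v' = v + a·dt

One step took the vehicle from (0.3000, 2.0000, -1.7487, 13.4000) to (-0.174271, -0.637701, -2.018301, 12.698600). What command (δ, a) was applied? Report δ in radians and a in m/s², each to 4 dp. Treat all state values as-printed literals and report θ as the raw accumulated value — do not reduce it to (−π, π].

a = (v'−v)/dt = (-0.701400)/0.2 = -3.5070
Δθ = θ'−θ = -0.269601;  (v·dt/L) = 13.4000·0.2/2.4 = 1.116667
tan δ = Δθ·L/(v·dt) = -0.241434  →  δ = -0.2369

δ = -0.2369, a = -3.5070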